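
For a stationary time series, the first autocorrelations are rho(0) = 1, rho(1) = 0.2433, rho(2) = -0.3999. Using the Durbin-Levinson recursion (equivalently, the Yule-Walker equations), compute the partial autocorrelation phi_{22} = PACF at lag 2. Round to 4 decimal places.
\phi_{22} = -0.4880

The PACF at lag k is phi_{kk}, the last component of the solution
to the Yule-Walker system G_k phi = r_k where
  (G_k)_{ij} = rho(|i - j|), (r_k)_i = rho(i), i,j = 1..k.
Equivalently, Durbin-Levinson gives phi_{kk} iteratively:
  phi_{11} = rho(1)
  phi_{kk} = [rho(k) - sum_{j=1..k-1} phi_{k-1,j} rho(k-j)]
            / [1 - sum_{j=1..k-1} phi_{k-1,j} rho(j)],
  phi_{k,j} = phi_{k-1,j} - phi_{kk} phi_{k-1,k-j},  j = 1..k-1.
Step k = 1:
  phi_11 = rho(1) = 0.2433.
Step k = 2:
  phi_22 = [rho(2) - phi_11 rho(1)] / [1 - phi_11 rho(1)] = [-0.3999 - (0.2433)(0.2433)] / [1 - (0.2433)(0.2433)]
         = -0.45909489 / 0.94080511 = -0.488.
Therefore phi_{22} = -0.4880.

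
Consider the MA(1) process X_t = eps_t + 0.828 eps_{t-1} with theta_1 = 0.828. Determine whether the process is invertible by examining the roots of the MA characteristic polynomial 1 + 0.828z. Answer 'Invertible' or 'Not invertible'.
\text{Invertible}

The MA(q) characteristic polynomial is P(z) = 1 + 0.828z.
Invertibility requires all roots to lie outside the unit circle, i.e. |z| > 1 for every root.
This is linear in z: 1 + (0.828) z = 0  =>  z = -1/(0.828) = -1.207729,  |z| = 1.207729.
Moduli of all roots: 1.2077.
All moduli strictly greater than 1? Yes.
Verdict: Invertible.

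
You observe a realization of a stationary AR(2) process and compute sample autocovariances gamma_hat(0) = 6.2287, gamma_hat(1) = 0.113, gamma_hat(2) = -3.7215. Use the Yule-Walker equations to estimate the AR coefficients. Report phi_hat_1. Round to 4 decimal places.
\hat\phi_{1} = 0.0290

The Yule-Walker equations for an AR(p) process read, in matrix form,
  Gamma_p phi = r_p,   with   (Gamma_p)_{ij} = gamma(|i - j|),
                       (r_p)_i = gamma(i),   i,j = 1..p.
Substitute the sample gammas (Toeplitz matrix and right-hand side of size 2):
  Gamma_p = [[6.2287, 0.113], [0.113, 6.2287]]
  r_p     = [0.113, -3.7215]
Written out:
  6.2287 phi_1 + 0.113 phi_2 = 0.113
  0.113 phi_1 + 6.2287 phi_2 = -3.7215
Solve by Cramer's rule:
  det = gamma(0)^2 - gamma(1)^2 = (6.2287)^2 - (0.113)^2 = 38.79670369 - 0.012769 = 38.78393469
  phi_hat_1 = [gamma(1) gamma(0) - gamma(1) gamma(2)] / det = [(0.113)(6.2287) - (0.113)(-3.7215)] / 38.78393469 = 1.1243726 / 38.78393469 = 0.029
  phi_hat_2 = [gamma(0) gamma(2) - gamma(1)^2] / det = [(6.2287)(-3.7215) - (0.113)^2] / 38.78393469 = -23.19287605 / 38.78393469 = -0.598
So phi_hat = [0.0290, -0.5980].
Therefore phi_hat_1 = 0.0290.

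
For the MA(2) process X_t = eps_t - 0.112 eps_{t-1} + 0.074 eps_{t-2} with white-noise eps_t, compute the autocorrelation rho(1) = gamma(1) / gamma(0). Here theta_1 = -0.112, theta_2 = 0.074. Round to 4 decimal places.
\rho(1) = -0.1182

For an MA(q) process with theta_0 = 1, the autocovariance is
  gamma(k) = sigma^2 * sum_{i=0..q-k} theta_i * theta_{i+k},
and rho(k) = gamma(k) / gamma(0). Sigma^2 cancels.
  numerator   = (1)*(-0.112) + (-0.112)*(0.074) = -0.120288.
  denominator = (1)^2 + (-0.112)^2 + (0.074)^2 = 1.01802.
  rho(1) = -0.120288 / 1.01802 = -0.1182.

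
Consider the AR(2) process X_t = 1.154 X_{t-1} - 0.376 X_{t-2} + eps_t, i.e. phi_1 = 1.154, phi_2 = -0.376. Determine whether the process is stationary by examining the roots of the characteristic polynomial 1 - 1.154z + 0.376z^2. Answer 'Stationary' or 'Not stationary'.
\text{Stationary}

The AR(p) characteristic polynomial is P(z) = 1 - 1.154z + 0.376z^2.
Stationarity requires all roots to lie outside the unit circle, i.e. |z| > 1 for every root.
Set 1 + (-1.154) z + (0.376) z^2 = 0, i.e. a z^2 + b z + c = 0 with a = 0.376, b = -1.154, c = 1.
Discriminant D = b^2 - 4ac = (-1.154)^2 - 4*(0.376)*1 = 1.331716 - (1.504) = -0.172284.
D < 0, so the roots are the complex-conjugate pair z = (-b +/- i sqrt(-D)) / (2a) = 1.5346 +/- 0.552i.
For a conjugate pair |z|^2 = z * conj(z) = (product of roots) = c/a = 1/(0.376) = 2.659574, so |z| = sqrt(2.659574) = 1.6308 for both roots.
Moduli of all roots: 1.6308, 1.6308.
All moduli strictly greater than 1? Yes.
Verdict: Stationary.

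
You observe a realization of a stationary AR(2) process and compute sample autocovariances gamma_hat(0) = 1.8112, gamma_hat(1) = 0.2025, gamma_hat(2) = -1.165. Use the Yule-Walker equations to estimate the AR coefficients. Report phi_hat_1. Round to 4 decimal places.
\hat\phi_{1} = 0.1860

The Yule-Walker equations for an AR(p) process read, in matrix form,
  Gamma_p phi = r_p,   with   (Gamma_p)_{ij} = gamma(|i - j|),
                       (r_p)_i = gamma(i),   i,j = 1..p.
Substitute the sample gammas (Toeplitz matrix and right-hand side of size 2):
  Gamma_p = [[1.8112, 0.2025], [0.2025, 1.8112]]
  r_p     = [0.2025, -1.165]
Written out:
  1.8112 phi_1 + 0.2025 phi_2 = 0.2025
  0.2025 phi_1 + 1.8112 phi_2 = -1.165
Solve by Cramer's rule:
  det = gamma(0)^2 - gamma(1)^2 = (1.8112)^2 - (0.2025)^2 = 3.28044544 - 0.04100625 = 3.23943919
  phi_hat_1 = [gamma(1) gamma(0) - gamma(1) gamma(2)] / det = [(0.2025)(1.8112) - (0.2025)(-1.165)] / 3.23943919 = 0.6026805 / 3.23943919 = 0.186
  phi_hat_2 = [gamma(0) gamma(2) - gamma(1)^2] / det = [(1.8112)(-1.165) - (0.2025)^2] / 3.23943919 = -2.15105425 / 3.23943919 = -0.664
So phi_hat = [0.1860, -0.6640].
Therefore phi_hat_1 = 0.1860.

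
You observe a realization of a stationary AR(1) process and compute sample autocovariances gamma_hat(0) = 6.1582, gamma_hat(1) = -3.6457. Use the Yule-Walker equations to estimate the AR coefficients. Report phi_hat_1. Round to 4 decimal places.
\hat\phi_{1} = -0.5920

The Yule-Walker equations for an AR(p) process read, in matrix form,
  Gamma_p phi = r_p,   with   (Gamma_p)_{ij} = gamma(|i - j|),
                       (r_p)_i = gamma(i),   i,j = 1..p.
Substitute the sample gammas (Toeplitz matrix and right-hand side of size 1):
  Gamma_p = [[6.1582]]
  r_p     = [-3.6457]
With p = 1 this is the single equation gamma(0) phi_1 = gamma(1):
  phi_hat_1 = gamma(1) / gamma(0) = -3.6457 / 6.1582 = -0.5920.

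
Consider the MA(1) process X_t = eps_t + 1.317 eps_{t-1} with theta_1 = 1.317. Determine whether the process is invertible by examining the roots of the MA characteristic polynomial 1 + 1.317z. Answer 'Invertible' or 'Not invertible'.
\text{Not invertible}

The MA(q) characteristic polynomial is P(z) = 1 + 1.317z.
Invertibility requires all roots to lie outside the unit circle, i.e. |z| > 1 for every root.
This is linear in z: 1 + (1.317) z = 0  =>  z = -1/(1.317) = -0.759301,  |z| = 0.759301.
Moduli of all roots: 0.7593.
All moduli strictly greater than 1? No.
Verdict: Not invertible.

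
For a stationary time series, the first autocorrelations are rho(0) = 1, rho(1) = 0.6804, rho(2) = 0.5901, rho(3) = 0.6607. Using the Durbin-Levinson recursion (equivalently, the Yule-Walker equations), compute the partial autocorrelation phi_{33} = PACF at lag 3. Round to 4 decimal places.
\phi_{33} = 0.3810

The PACF at lag k is phi_{kk}, the last component of the solution
to the Yule-Walker system G_k phi = r_k where
  (G_k)_{ij} = rho(|i - j|), (r_k)_i = rho(i), i,j = 1..k.
Equivalently, Durbin-Levinson gives phi_{kk} iteratively:
  phi_{11} = rho(1)
  phi_{kk} = [rho(k) - sum_{j=1..k-1} phi_{k-1,j} rho(k-j)]
            / [1 - sum_{j=1..k-1} phi_{k-1,j} rho(j)],
  phi_{k,j} = phi_{k-1,j} - phi_{kk} phi_{k-1,k-j},  j = 1..k-1.
Step k = 1:
  phi_11 = rho(1) = 0.6804.
Step k = 2:
  phi_22 = [rho(2) - phi_11 rho(1)] / [1 - phi_11 rho(1)] = [0.5901 - (0.6804)(0.6804)] / [1 - (0.6804)(0.6804)]
         = 0.12715584 / 0.53705584 = 0.236765.
  Update: phi_21 = phi_11 - phi_22 phi_11 = 0.6804 - (0.236765)(0.6804) = 0.519305.
Step k = 3:
  phi_33 = [rho(3) - phi_21 rho(2) - phi_22 rho(1)] / [1 - phi_21 rho(1) - phi_22 rho(2)]
    numerator   = 0.6607 - (0.519305)(0.5901) - (0.236765)(0.6804) = 0.19316325
    denominator = 1 - (0.519305)(0.6804) - (0.236765)(0.5901) = 0.50694983
  phi_33 = 0.19316325 / 0.50694983 = 0.381.
Therefore phi_{33} = 0.3810.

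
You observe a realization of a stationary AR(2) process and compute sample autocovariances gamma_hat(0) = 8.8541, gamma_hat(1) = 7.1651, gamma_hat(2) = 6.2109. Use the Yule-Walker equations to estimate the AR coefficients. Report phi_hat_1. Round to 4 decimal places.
\hat\phi_{1} = 0.7000

The Yule-Walker equations for an AR(p) process read, in matrix form,
  Gamma_p phi = r_p,   with   (Gamma_p)_{ij} = gamma(|i - j|),
                       (r_p)_i = gamma(i),   i,j = 1..p.
Substitute the sample gammas (Toeplitz matrix and right-hand side of size 2):
  Gamma_p = [[8.8541, 7.1651], [7.1651, 8.8541]]
  r_p     = [7.1651, 6.2109]
Written out:
  8.8541 phi_1 + 7.1651 phi_2 = 7.1651
  7.1651 phi_1 + 8.8541 phi_2 = 6.2109
Solve by Cramer's rule:
  det = gamma(0)^2 - gamma(1)^2 = (8.8541)^2 - (7.1651)^2 = 78.39508681 - 51.33865801 = 27.0564288
  phi_hat_1 = [gamma(1) gamma(0) - gamma(1) gamma(2)] / det = [(7.1651)(8.8541) - (7.1651)(6.2109)] / 27.0564288 = 18.93879232 / 27.0564288 = 0.7
  phi_hat_2 = [gamma(0) gamma(2) - gamma(1)^2] / det = [(8.8541)(6.2109) - (7.1651)^2] / 27.0564288 = 3.65327168 / 27.0564288 = 0.135
So phi_hat = [0.7000, 0.1350].
Therefore phi_hat_1 = 0.7000.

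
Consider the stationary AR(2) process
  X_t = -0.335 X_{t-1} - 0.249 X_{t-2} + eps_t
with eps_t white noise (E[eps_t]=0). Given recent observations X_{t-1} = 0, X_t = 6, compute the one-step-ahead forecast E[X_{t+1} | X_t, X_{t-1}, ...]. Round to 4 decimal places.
E[X_{t+1} \mid \mathcal F_t] = -2.0100

For an AR(p) model X_t = c + sum_i phi_i X_{t-i} + eps_t, the
one-step-ahead conditional mean is
  E[X_{t+1} | X_t, ...] = c + sum_i phi_i X_{t+1-i}.
Substitute known values:
  E[X_{t+1} | ...] = (-0.335) * (6) + (-0.249) * (0)
                   = -2.0100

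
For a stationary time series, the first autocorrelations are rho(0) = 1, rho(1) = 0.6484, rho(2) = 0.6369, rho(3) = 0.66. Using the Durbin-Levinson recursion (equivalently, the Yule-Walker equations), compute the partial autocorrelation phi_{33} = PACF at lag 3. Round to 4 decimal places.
\phi_{33} = 0.3190

The PACF at lag k is phi_{kk}, the last component of the solution
to the Yule-Walker system G_k phi = r_k where
  (G_k)_{ij} = rho(|i - j|), (r_k)_i = rho(i), i,j = 1..k.
Equivalently, Durbin-Levinson gives phi_{kk} iteratively:
  phi_{11} = rho(1)
  phi_{kk} = [rho(k) - sum_{j=1..k-1} phi_{k-1,j} rho(k-j)]
            / [1 - sum_{j=1..k-1} phi_{k-1,j} rho(j)],
  phi_{k,j} = phi_{k-1,j} - phi_{kk} phi_{k-1,k-j},  j = 1..k-1.
Step k = 1:
  phi_11 = rho(1) = 0.6484.
Step k = 2:
  phi_22 = [rho(2) - phi_11 rho(1)] / [1 - phi_11 rho(1)] = [0.6369 - (0.6484)(0.6484)] / [1 - (0.6484)(0.6484)]
         = 0.21647744 / 0.57957744 = 0.373509.
  Update: phi_21 = phi_11 - phi_22 phi_11 = 0.6484 - (0.373509)(0.6484) = 0.406217.
Step k = 3:
  phi_33 = [rho(3) - phi_21 rho(2) - phi_22 rho(1)] / [1 - phi_21 rho(1) - phi_22 rho(2)]
    numerator   = 0.66 - (0.406217)(0.6369) - (0.373509)(0.6484) = 0.15909729
    denominator = 1 - (0.406217)(0.6484) - (0.373509)(0.6369) = 0.49872115
  phi_33 = 0.15909729 / 0.49872115 = 0.319.
Therefore phi_{33} = 0.3190.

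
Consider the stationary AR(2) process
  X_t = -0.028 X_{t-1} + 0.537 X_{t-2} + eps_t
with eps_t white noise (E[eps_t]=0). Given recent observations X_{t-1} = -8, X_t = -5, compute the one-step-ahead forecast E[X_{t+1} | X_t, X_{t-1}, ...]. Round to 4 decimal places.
E[X_{t+1} \mid \mathcal F_t] = -4.1560

For an AR(p) model X_t = c + sum_i phi_i X_{t-i} + eps_t, the
one-step-ahead conditional mean is
  E[X_{t+1} | X_t, ...] = c + sum_i phi_i X_{t+1-i}.
Substitute known values:
  E[X_{t+1} | ...] = (-0.028) * (-5) + (0.537) * (-8)
                   = -4.1560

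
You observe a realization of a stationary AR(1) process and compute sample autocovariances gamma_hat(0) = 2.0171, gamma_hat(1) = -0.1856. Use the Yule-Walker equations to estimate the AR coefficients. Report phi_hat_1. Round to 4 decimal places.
\hat\phi_{1} = -0.0920

The Yule-Walker equations for an AR(p) process read, in matrix form,
  Gamma_p phi = r_p,   with   (Gamma_p)_{ij} = gamma(|i - j|),
                       (r_p)_i = gamma(i),   i,j = 1..p.
Substitute the sample gammas (Toeplitz matrix and right-hand side of size 1):
  Gamma_p = [[2.0171]]
  r_p     = [-0.1856]
With p = 1 this is the single equation gamma(0) phi_1 = gamma(1):
  phi_hat_1 = gamma(1) / gamma(0) = -0.1856 / 2.0171 = -0.0920.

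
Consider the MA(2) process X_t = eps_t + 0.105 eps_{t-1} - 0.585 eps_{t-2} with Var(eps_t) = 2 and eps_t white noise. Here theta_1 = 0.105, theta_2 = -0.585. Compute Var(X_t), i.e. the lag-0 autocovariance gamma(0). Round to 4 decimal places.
\gamma(0) = 2.7065

For an MA(q) process X_t = eps_t + sum_i theta_i eps_{t-i} with
Var(eps_t) = sigma^2, the variance is
  gamma(0) = sigma^2 * (1 + sum_i theta_i^2).
  sum_i theta_i^2 = (0.105)^2 + (-0.585)^2 = 0.011025 + 0.342225 = 0.35325.
  gamma(0) = 2 * (1 + 0.35325) = 2 * 1.35325 = 2.7065.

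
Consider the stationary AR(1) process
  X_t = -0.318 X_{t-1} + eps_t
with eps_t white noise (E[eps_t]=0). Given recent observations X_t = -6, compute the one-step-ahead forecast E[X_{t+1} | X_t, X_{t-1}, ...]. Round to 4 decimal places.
E[X_{t+1} \mid \mathcal F_t] = 1.9080

For an AR(p) model X_t = c + sum_i phi_i X_{t-i} + eps_t, the
one-step-ahead conditional mean is
  E[X_{t+1} | X_t, ...] = c + sum_i phi_i X_{t+1-i}.
Substitute known values:
  E[X_{t+1} | ...] = (-0.318) * (-6)
                   = 1.9080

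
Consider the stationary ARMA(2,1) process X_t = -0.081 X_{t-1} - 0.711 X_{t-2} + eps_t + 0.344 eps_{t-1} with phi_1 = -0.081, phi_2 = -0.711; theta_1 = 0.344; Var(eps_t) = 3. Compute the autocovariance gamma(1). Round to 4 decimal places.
\gamma(1) = 0.2906

Multiply the model equation by X_{t-k} and take expectations. With theta_0 = psi_0 = 1 and psi_j the MA(infinity) weights, this gives
  gamma(k) - sum_i phi_i gamma(k-i) = c_k,
  c_k = sigma^2 * sum_{j=k..q} theta_j psi_{j-k}   (c_k = 0 for k > q),
using gamma(-m) = gamma(m).
psi-weights needed (psi_j = theta_j + sum_i phi_i psi_{j-i}):
  psi_1 = theta_1 + phi_1 = 0.344 + (-0.081) = 0.263
Right-hand sides:
  c_0 = sigma^2 (1 + theta_1 psi_1) = 3 * (1 + (0.344)(0.263)) = 3 * 1.090472 = 3.271416
  c_1 = sigma^2 theta_1 = 3 * (0.344) = 1.032
  c_2 = 0
Equations for k = 0, 1, 2 (AR order 2, c_2 = 0):
  (E0) gamma(0) = phi_1 gamma(1) + phi_2 gamma(2) + c_0
  (E1) gamma(1) = phi_1 gamma(0) + phi_2 gamma(1) + c_1
  (E2) gamma(2) = phi_1 gamma(1) + phi_2 gamma(0)
From (E1): gamma(1) = A gamma(0) + B with
  A = phi_1 / (1 - phi_2) = -0.081 / 1.711 = -0.047341,   B = c_1 / (1 - phi_2) = 1.032 / 1.711 = 0.603156.
Insert (E2) into (E0): gamma(0) (1 - phi_2^2) = phi_1 (1 + phi_2) gamma(1) + c_0.
  phi_1 (1 + phi_2) = (-0.081)(0.289) = -0.023409,   1 - phi_2^2 = 0.494479.
Replace gamma(1) by A gamma(0) + B and collect gamma(0):
  gamma(0) [0.494479 - (-0.023409)(-0.047341)] = (-0.023409)(0.603156) + 3.271416
  gamma(0) * 0.493371 = 3.257297
  gamma(0) = 3.257297 / 0.493371 = 6.602127.
  gamma(1) = A gamma(0) + B = (-0.047341)(6.602127) + (0.603156) = 0.290606.
Therefore gamma(1) = 0.2906 (to 4 decimal places).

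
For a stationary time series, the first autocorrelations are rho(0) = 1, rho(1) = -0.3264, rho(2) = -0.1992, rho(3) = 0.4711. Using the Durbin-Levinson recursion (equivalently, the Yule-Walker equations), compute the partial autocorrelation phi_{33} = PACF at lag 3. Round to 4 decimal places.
\phi_{33} = 0.3450

The PACF at lag k is phi_{kk}, the last component of the solution
to the Yule-Walker system G_k phi = r_k where
  (G_k)_{ij} = rho(|i - j|), (r_k)_i = rho(i), i,j = 1..k.
Equivalently, Durbin-Levinson gives phi_{kk} iteratively:
  phi_{11} = rho(1)
  phi_{kk} = [rho(k) - sum_{j=1..k-1} phi_{k-1,j} rho(k-j)]
            / [1 - sum_{j=1..k-1} phi_{k-1,j} rho(j)],
  phi_{k,j} = phi_{k-1,j} - phi_{kk} phi_{k-1,k-j},  j = 1..k-1.
Step k = 1:
  phi_11 = rho(1) = -0.3264.
Step k = 2:
  phi_22 = [rho(2) - phi_11 rho(1)] / [1 - phi_11 rho(1)] = [-0.1992 - (-0.3264)(-0.3264)] / [1 - (-0.3264)(-0.3264)]
         = -0.30573696 / 0.89346304 = -0.342193.
  Update: phi_21 = phi_11 - phi_22 phi_11 = -0.3264 - (-0.342193)(-0.3264) = -0.438092.
Step k = 3:
  phi_33 = [rho(3) - phi_21 rho(2) - phi_22 rho(1)] / [1 - phi_21 rho(1) - phi_22 rho(2)]
    numerator   = 0.4711 - (-0.438092)(-0.1992) - (-0.342193)(-0.3264) = 0.27214025
    denominator = 1 - (-0.438092)(-0.3264) - (-0.342193)(-0.1992) = 0.78884194
  phi_33 = 0.27214025 / 0.78884194 = 0.345.
Therefore phi_{33} = 0.3450.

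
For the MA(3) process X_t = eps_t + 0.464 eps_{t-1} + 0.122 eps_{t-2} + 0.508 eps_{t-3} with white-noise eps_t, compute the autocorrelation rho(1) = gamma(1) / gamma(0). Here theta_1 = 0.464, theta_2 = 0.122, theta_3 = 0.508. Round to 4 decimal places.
\rho(1) = 0.3915

For an MA(q) process with theta_0 = 1, the autocovariance is
  gamma(k) = sigma^2 * sum_{i=0..q-k} theta_i * theta_{i+k},
and rho(k) = gamma(k) / gamma(0). Sigma^2 cancels.
  numerator   = (1)*(0.464) + (0.464)*(0.122) + (0.122)*(0.508) = 0.582584.
  denominator = (1)^2 + (0.464)^2 + (0.122)^2 + (0.508)^2 = 1.488244.
  rho(1) = 0.582584 / 1.488244 = 0.3915.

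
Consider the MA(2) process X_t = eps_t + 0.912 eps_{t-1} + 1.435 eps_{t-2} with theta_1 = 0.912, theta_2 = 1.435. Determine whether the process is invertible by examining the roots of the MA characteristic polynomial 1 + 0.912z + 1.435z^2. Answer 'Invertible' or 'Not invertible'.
\text{Not invertible}

The MA(q) characteristic polynomial is P(z) = 1 + 0.912z + 1.435z^2.
Invertibility requires all roots to lie outside the unit circle, i.e. |z| > 1 for every root.
Set 1 + (0.912) z + (1.435) z^2 = 0, i.e. a z^2 + b z + c = 0 with a = 1.435, b = 0.912, c = 1.
Discriminant D = b^2 - 4ac = (0.912)^2 - 4*(1.435)*1 = 0.831744 - (5.74) = -4.908256.
D < 0, so the roots are the complex-conjugate pair z = (-b +/- i sqrt(-D)) / (2a) = -0.3178 +/- 0.7719i.
For a conjugate pair |z|^2 = z * conj(z) = (product of roots) = c/a = 1/(1.435) = 0.696864, so |z| = sqrt(0.696864) = 0.8348 for both roots.
Moduli of all roots: 0.8348, 0.8348.
All moduli strictly greater than 1? No.
Verdict: Not invertible.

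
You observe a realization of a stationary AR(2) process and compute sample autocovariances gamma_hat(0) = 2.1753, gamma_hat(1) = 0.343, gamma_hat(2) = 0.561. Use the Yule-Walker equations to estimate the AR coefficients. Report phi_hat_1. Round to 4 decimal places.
\hat\phi_{1} = 0.1200

The Yule-Walker equations for an AR(p) process read, in matrix form,
  Gamma_p phi = r_p,   with   (Gamma_p)_{ij} = gamma(|i - j|),
                       (r_p)_i = gamma(i),   i,j = 1..p.
Substitute the sample gammas (Toeplitz matrix and right-hand side of size 2):
  Gamma_p = [[2.1753, 0.343], [0.343, 2.1753]]
  r_p     = [0.343, 0.561]
Written out:
  2.1753 phi_1 + 0.343 phi_2 = 0.343
  0.343 phi_1 + 2.1753 phi_2 = 0.561
Solve by Cramer's rule:
  det = gamma(0)^2 - gamma(1)^2 = (2.1753)^2 - (0.343)^2 = 4.73193009 - 0.117649 = 4.61428109
  phi_hat_1 = [gamma(1) gamma(0) - gamma(1) gamma(2)] / det = [(0.343)(2.1753) - (0.343)(0.561)] / 4.61428109 = 0.5537049 / 4.61428109 = 0.12
  phi_hat_2 = [gamma(0) gamma(2) - gamma(1)^2] / det = [(2.1753)(0.561) - (0.343)^2] / 4.61428109 = 1.1026943 / 4.61428109 = 0.239
So phi_hat = [0.1200, 0.2390].
Therefore phi_hat_1 = 0.1200.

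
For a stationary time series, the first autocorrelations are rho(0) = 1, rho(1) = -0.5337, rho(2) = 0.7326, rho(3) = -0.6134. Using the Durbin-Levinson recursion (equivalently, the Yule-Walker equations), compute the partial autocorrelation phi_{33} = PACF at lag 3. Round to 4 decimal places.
\phi_{33} = -0.3060

The PACF at lag k is phi_{kk}, the last component of the solution
to the Yule-Walker system G_k phi = r_k where
  (G_k)_{ij} = rho(|i - j|), (r_k)_i = rho(i), i,j = 1..k.
Equivalently, Durbin-Levinson gives phi_{kk} iteratively:
  phi_{11} = rho(1)
  phi_{kk} = [rho(k) - sum_{j=1..k-1} phi_{k-1,j} rho(k-j)]
            / [1 - sum_{j=1..k-1} phi_{k-1,j} rho(j)],
  phi_{k,j} = phi_{k-1,j} - phi_{kk} phi_{k-1,k-j},  j = 1..k-1.
Step k = 1:
  phi_11 = rho(1) = -0.5337.
Step k = 2:
  phi_22 = [rho(2) - phi_11 rho(1)] / [1 - phi_11 rho(1)] = [0.7326 - (-0.5337)(-0.5337)] / [1 - (-0.5337)(-0.5337)]
         = 0.44776431 / 0.71516431 = 0.6261.
  Update: phi_21 = phi_11 - phi_22 phi_11 = -0.5337 - (0.6261)(-0.5337) = -0.19955.
Step k = 3:
  phi_33 = [rho(3) - phi_21 rho(2) - phi_22 rho(1)] / [1 - phi_21 rho(1) - phi_22 rho(2)]
    numerator   = -0.6134 - (-0.19955)(0.7326) - (0.6261)(-0.5337) = -0.1330598
    denominator = 1 - (-0.19955)(-0.5337) - (0.6261)(0.7326) = 0.43481912
  phi_33 = -0.1330598 / 0.43481912 = -0.306.
Therefore phi_{33} = -0.3060.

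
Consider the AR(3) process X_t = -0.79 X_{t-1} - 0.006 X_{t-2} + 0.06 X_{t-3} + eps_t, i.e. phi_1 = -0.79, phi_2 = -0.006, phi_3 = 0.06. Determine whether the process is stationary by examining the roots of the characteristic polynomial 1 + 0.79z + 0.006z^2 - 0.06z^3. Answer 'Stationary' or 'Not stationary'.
\text{Stationary}

The AR(p) characteristic polynomial is P(z) = 1 + 0.79z + 0.006z^2 - 0.06z^3.
Stationarity requires all roots to lie outside the unit circle, i.e. |z| > 1 for every root.
Degree 3: look for a simple real root z0 first, then factor out (1 - z/z0) and solve the remaining quadratic.
Testing z0 = -2.5: P(-2.5) = 1 + (0.79)(-2.5) + (0.006)(-2.5)^2 + (-0.06)(-2.5)^3
  = 1 + (-1.975) + (0.0375) + (0.9375) = 0.  So z_0 = -2.5 is a root, |z_0| = 2.5.
Divide out the factor (1 + 0.4 z) = (1 - z/z0) (since 1/z0 = -0.4):
  P(z) = (1 + 0.4 z)(1 + (0.39) z + (-0.15) z^2)
  [check: z-coef 0.39 - (-0.4) = 0.79; z^2-coef -0.15 - (-0.4)(0.39) = 0.006; z^3-coef -(-0.4)(-0.15) = -0.06.]
Remaining roots from the quadratic factor 1 + (0.39) z + (-0.15) z^2:
  Set 1 + (0.39) z + (-0.15) z^2 = 0, i.e. a z^2 + b z + c = 0 with a = -0.15, b = 0.39, c = 1.
  Discriminant D = b^2 - 4ac = (0.39)^2 - 4*(-0.15)*1 = 0.1521 - (-0.6) = 0.7521.
  D >= 0, so the roots are real: z = (-b +/- sqrt(D)) / (2a) = (-0.39 +/- 0.867237) / (-0.3).
    z_1 = (-0.39 + 0.867237) / (-0.3) = -1.5908,   |z_1| = 1.5908.
    z_2 = (-0.39 - 0.867237) / (-0.3) = 4.1908,   |z_2| = 4.1908.
Moduli of all roots: 2.5000, 1.5908, 4.1908.
All moduli strictly greater than 1? Yes.
Verdict: Stationary.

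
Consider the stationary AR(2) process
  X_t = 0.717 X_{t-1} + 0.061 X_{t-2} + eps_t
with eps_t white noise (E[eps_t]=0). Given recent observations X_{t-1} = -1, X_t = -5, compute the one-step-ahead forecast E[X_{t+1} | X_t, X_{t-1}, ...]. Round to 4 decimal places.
E[X_{t+1} \mid \mathcal F_t] = -3.6460

For an AR(p) model X_t = c + sum_i phi_i X_{t-i} + eps_t, the
one-step-ahead conditional mean is
  E[X_{t+1} | X_t, ...] = c + sum_i phi_i X_{t+1-i}.
Substitute known values:
  E[X_{t+1} | ...] = (0.717) * (-5) + (0.061) * (-1)
                   = -3.6460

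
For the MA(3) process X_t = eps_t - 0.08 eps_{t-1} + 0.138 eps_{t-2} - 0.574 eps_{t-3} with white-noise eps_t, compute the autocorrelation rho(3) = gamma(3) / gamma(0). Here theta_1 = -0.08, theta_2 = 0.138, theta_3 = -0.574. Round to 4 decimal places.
\rho(3) = -0.4236

For an MA(q) process with theta_0 = 1, the autocovariance is
  gamma(k) = sigma^2 * sum_{i=0..q-k} theta_i * theta_{i+k},
and rho(k) = gamma(k) / gamma(0). Sigma^2 cancels.
  numerator   = (1)*(-0.574) = -0.574.
  denominator = (1)^2 + (-0.08)^2 + (0.138)^2 + (-0.574)^2 = 1.35492.
  rho(3) = -0.574 / 1.35492 = -0.4236.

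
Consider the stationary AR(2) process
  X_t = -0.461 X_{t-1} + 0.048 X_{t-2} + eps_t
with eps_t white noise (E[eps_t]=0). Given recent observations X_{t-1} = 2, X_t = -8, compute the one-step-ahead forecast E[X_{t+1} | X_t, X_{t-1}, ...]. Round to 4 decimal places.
E[X_{t+1} \mid \mathcal F_t] = 3.7840

For an AR(p) model X_t = c + sum_i phi_i X_{t-i} + eps_t, the
one-step-ahead conditional mean is
  E[X_{t+1} | X_t, ...] = c + sum_i phi_i X_{t+1-i}.
Substitute known values:
  E[X_{t+1} | ...] = (-0.461) * (-8) + (0.048) * (2)
                   = 3.7840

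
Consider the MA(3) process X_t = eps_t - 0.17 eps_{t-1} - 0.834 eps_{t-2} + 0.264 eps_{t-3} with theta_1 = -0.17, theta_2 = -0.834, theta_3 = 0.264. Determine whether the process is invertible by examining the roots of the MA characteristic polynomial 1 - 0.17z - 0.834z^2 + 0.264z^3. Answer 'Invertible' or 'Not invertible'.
\text{Invertible}

The MA(q) characteristic polynomial is P(z) = 1 - 0.17z - 0.834z^2 + 0.264z^3.
Invertibility requires all roots to lie outside the unit circle, i.e. |z| > 1 for every root.
Degree 3: look for a simple real root z0 first, then factor out (1 - z/z0) and solve the remaining quadratic.
Testing z0 = 1.25: P(1.25) = 1 + (-0.17)(1.25) + (-0.834)(1.25)^2 + (0.264)(1.25)^3
  = 1 + (-0.2125) + (-1.303125) + (0.515625) = 0.  So z_0 = 1.25 is a root, |z_0| = 1.25.
Divide out the factor (1 - 0.8 z) = (1 - z/z0) (since 1/z0 = 0.8):
  P(z) = (1 - 0.8 z)(1 + (0.63) z + (-0.33) z^2)
  [check: z-coef 0.63 - (0.8) = -0.17; z^2-coef -0.33 - (0.8)(0.63) = -0.834; z^3-coef -(0.8)(-0.33) = 0.264.]
Remaining roots from the quadratic factor 1 + (0.63) z + (-0.33) z^2:
  Set 1 + (0.63) z + (-0.33) z^2 = 0, i.e. a z^2 + b z + c = 0 with a = -0.33, b = 0.63, c = 1.
  Discriminant D = b^2 - 4ac = (0.63)^2 - 4*(-0.33)*1 = 0.3969 - (-1.32) = 1.7169.
  D >= 0, so the roots are real: z = (-b +/- sqrt(D)) / (2a) = (-0.63 +/- 1.310305) / (-0.66).
    z_1 = (-0.63 + 1.310305) / (-0.66) = -1.0308,   |z_1| = 1.0308.
    z_2 = (-0.63 - 1.310305) / (-0.66) = 2.9399,   |z_2| = 2.9399.
Moduli of all roots: 1.2500, 1.0308, 2.9399.
All moduli strictly greater than 1? Yes.
Verdict: Invertible.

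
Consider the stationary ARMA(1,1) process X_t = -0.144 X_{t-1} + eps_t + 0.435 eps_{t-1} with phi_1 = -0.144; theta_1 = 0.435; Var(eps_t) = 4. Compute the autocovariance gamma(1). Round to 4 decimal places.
\gamma(1) = 1.1142

Multiply the model equation by X_{t-k} and take expectations. With theta_0 = psi_0 = 1 and psi_j the MA(infinity) weights, this gives
  gamma(k) - sum_i phi_i gamma(k-i) = c_k,
  c_k = sigma^2 * sum_{j=k..q} theta_j psi_{j-k}   (c_k = 0 for k > q),
using gamma(-m) = gamma(m).
psi-weights needed (psi_j = theta_j + sum_i phi_i psi_{j-i}):
  psi_1 = theta_1 + phi_1 = 0.435 + (-0.144) = 0.291
Right-hand sides:
  c_0 = sigma^2 (1 + theta_1 psi_1) = 4 * (1 + (0.435)(0.291)) = 4 * 1.126585 = 4.50634
  c_1 = sigma^2 theta_1 = 4 * (0.435) = 1.74
  c_2 = 0
Equations for k = 0 and k = 1 (AR order 1):
  gamma(0) = phi_1 gamma(1) + c_0
  gamma(1) = phi_1 gamma(0) + c_1
Substituting the second into the first: gamma(0) (1 - phi_1^2) = c_0 + phi_1 c_1, so
  gamma(0) = (c_0 + phi_1 c_1) / (1 - phi_1^2) = (4.50634 + (-0.144)(1.74)) / (1 - (-0.144)^2) = 4.25578 / 0.979264 = 4.345897.
  gamma(1) = phi_1 gamma(0) + c_1 = (-0.144)(4.345897) + (1.74) = 1.114191.
Therefore gamma(1) = 1.1142 (to 4 decimal places).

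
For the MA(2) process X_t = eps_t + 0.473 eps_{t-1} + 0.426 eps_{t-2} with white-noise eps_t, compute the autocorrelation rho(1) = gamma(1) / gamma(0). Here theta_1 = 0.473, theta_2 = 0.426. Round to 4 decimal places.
\rho(1) = 0.4800

For an MA(q) process with theta_0 = 1, the autocovariance is
  gamma(k) = sigma^2 * sum_{i=0..q-k} theta_i * theta_{i+k},
and rho(k) = gamma(k) / gamma(0). Sigma^2 cancels.
  numerator   = (1)*(0.473) + (0.473)*(0.426) = 0.674498.
  denominator = (1)^2 + (0.473)^2 + (0.426)^2 = 1.405205.
  rho(1) = 0.674498 / 1.405205 = 0.4800.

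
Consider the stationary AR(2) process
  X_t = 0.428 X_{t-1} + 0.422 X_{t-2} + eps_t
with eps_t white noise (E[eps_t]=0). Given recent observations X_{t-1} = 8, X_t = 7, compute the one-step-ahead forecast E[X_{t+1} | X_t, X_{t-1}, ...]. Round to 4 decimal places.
E[X_{t+1} \mid \mathcal F_t] = 6.3720

For an AR(p) model X_t = c + sum_i phi_i X_{t-i} + eps_t, the
one-step-ahead conditional mean is
  E[X_{t+1} | X_t, ...] = c + sum_i phi_i X_{t+1-i}.
Substitute known values:
  E[X_{t+1} | ...] = (0.428) * (7) + (0.422) * (8)
                   = 6.3720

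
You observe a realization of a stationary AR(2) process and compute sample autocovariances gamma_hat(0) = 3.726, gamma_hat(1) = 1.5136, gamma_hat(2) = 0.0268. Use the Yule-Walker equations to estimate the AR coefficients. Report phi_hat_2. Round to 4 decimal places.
\hat\phi_{2} = -0.1890

The Yule-Walker equations for an AR(p) process read, in matrix form,
  Gamma_p phi = r_p,   with   (Gamma_p)_{ij} = gamma(|i - j|),
                       (r_p)_i = gamma(i),   i,j = 1..p.
Substitute the sample gammas (Toeplitz matrix and right-hand side of size 2):
  Gamma_p = [[3.726, 1.5136], [1.5136, 3.726]]
  r_p     = [1.5136, 0.0268]
Written out:
  3.726 phi_1 + 1.5136 phi_2 = 1.5136
  1.5136 phi_1 + 3.726 phi_2 = 0.0268
Solve by Cramer's rule:
  det = gamma(0)^2 - gamma(1)^2 = (3.726)^2 - (1.5136)^2 = 13.883076 - 2.29098496 = 11.59209104
  phi_hat_1 = [gamma(1) gamma(0) - gamma(1) gamma(2)] / det = [(1.5136)(3.726) - (1.5136)(0.0268)] / 11.59209104 = 5.59910912 / 11.59209104 = 0.483
  phi_hat_2 = [gamma(0) gamma(2) - gamma(1)^2] / det = [(3.726)(0.0268) - (1.5136)^2] / 11.59209104 = -2.19112816 / 11.59209104 = -0.189
So phi_hat = [0.4830, -0.1890].
Therefore phi_hat_2 = -0.1890.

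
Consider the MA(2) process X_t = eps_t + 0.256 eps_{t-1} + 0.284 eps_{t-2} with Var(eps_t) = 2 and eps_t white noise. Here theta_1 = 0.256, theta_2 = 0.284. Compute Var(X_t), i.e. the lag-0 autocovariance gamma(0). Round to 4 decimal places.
\gamma(0) = 2.2924

For an MA(q) process X_t = eps_t + sum_i theta_i eps_{t-i} with
Var(eps_t) = sigma^2, the variance is
  gamma(0) = sigma^2 * (1 + sum_i theta_i^2).
  sum_i theta_i^2 = (0.256)^2 + (0.284)^2 = 0.065536 + 0.080656 = 0.146192.
  gamma(0) = 2 * (1 + 0.146192) = 2 * 1.146192 = 2.292384, which rounds to 2.2924.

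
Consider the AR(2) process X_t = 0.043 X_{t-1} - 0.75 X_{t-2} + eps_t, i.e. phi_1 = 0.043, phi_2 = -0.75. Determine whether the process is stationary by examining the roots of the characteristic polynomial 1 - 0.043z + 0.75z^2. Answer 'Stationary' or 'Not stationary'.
\text{Stationary}

The AR(p) characteristic polynomial is P(z) = 1 - 0.043z + 0.75z^2.
Stationarity requires all roots to lie outside the unit circle, i.e. |z| > 1 for every root.
Set 1 + (-0.043) z + (0.75) z^2 = 0, i.e. a z^2 + b z + c = 0 with a = 0.75, b = -0.043, c = 1.
Discriminant D = b^2 - 4ac = (-0.043)^2 - 4*(0.75)*1 = 0.001849 - (3) = -2.998151.
D < 0, so the roots are the complex-conjugate pair z = (-b +/- i sqrt(-D)) / (2a) = 0.0287 +/- 1.1543i.
For a conjugate pair |z|^2 = z * conj(z) = (product of roots) = c/a = 1/(0.75) = 1.333333, so |z| = sqrt(1.333333) = 1.1547 for both roots.
Moduli of all roots: 1.1547, 1.1547.
All moduli strictly greater than 1? Yes.
Verdict: Stationary.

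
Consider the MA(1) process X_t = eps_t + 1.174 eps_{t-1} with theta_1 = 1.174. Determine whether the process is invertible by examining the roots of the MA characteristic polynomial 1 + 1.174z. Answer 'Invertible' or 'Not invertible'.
\text{Not invertible}

The MA(q) characteristic polynomial is P(z) = 1 + 1.174z.
Invertibility requires all roots to lie outside the unit circle, i.e. |z| > 1 for every root.
This is linear in z: 1 + (1.174) z = 0  =>  z = -1/(1.174) = -0.851789,  |z| = 0.851789.
Moduli of all roots: 0.8518.
All moduli strictly greater than 1? No.
Verdict: Not invertible.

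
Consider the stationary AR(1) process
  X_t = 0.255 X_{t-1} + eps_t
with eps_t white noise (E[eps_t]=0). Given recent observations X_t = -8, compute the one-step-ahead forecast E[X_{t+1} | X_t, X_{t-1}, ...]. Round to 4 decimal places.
E[X_{t+1} \mid \mathcal F_t] = -2.0400

For an AR(p) model X_t = c + sum_i phi_i X_{t-i} + eps_t, the
one-step-ahead conditional mean is
  E[X_{t+1} | X_t, ...] = c + sum_i phi_i X_{t+1-i}.
Substitute known values:
  E[X_{t+1} | ...] = (0.255) * (-8)
                   = -2.0400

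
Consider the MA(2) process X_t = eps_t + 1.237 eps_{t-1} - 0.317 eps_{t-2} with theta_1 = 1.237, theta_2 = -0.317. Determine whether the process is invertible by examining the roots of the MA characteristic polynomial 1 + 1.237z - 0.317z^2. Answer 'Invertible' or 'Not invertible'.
\text{Not invertible}

The MA(q) characteristic polynomial is P(z) = 1 + 1.237z - 0.317z^2.
Invertibility requires all roots to lie outside the unit circle, i.e. |z| > 1 for every root.
Set 1 + (1.237) z + (-0.317) z^2 = 0, i.e. a z^2 + b z + c = 0 with a = -0.317, b = 1.237, c = 1.
Discriminant D = b^2 - 4ac = (1.237)^2 - 4*(-0.317)*1 = 1.530169 - (-1.268) = 2.798169.
D >= 0, so the roots are real: z = (-b +/- sqrt(D)) / (2a) = (-1.237 +/- 1.672773) / (-0.634).
  z_1 = (-1.237 + 1.672773) / (-0.634) = -0.6873,   |z_1| = 0.6873.
  z_2 = (-1.237 - 1.672773) / (-0.634) = 4.5895,   |z_2| = 4.5895.
Moduli of all roots: 0.6873, 4.5895.
All moduli strictly greater than 1? No.
Verdict: Not invertible.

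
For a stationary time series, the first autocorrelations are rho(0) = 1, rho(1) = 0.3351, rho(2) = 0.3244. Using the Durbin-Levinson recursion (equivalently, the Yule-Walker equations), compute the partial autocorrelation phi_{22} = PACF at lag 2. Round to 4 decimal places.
\phi_{22} = 0.2389

The PACF at lag k is phi_{kk}, the last component of the solution
to the Yule-Walker system G_k phi = r_k where
  (G_k)_{ij} = rho(|i - j|), (r_k)_i = rho(i), i,j = 1..k.
Equivalently, Durbin-Levinson gives phi_{kk} iteratively:
  phi_{11} = rho(1)
  phi_{kk} = [rho(k) - sum_{j=1..k-1} phi_{k-1,j} rho(k-j)]
            / [1 - sum_{j=1..k-1} phi_{k-1,j} rho(j)],
  phi_{k,j} = phi_{k-1,j} - phi_{kk} phi_{k-1,k-j},  j = 1..k-1.
Step k = 1:
  phi_11 = rho(1) = 0.3351.
Step k = 2:
  phi_22 = [rho(2) - phi_11 rho(1)] / [1 - phi_11 rho(1)] = [0.3244 - (0.3351)(0.3351)] / [1 - (0.3351)(0.3351)]
         = 0.21210799 / 0.88770799 = 0.2389.
Therefore phi_{22} = 0.2389.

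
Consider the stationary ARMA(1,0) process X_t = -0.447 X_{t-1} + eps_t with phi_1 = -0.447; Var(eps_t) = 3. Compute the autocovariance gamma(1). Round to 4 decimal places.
\gamma(1) = -1.6758

Multiply the model equation by X_{t-k} and take expectations. With theta_0 = psi_0 = 1 and psi_j the MA(infinity) weights, this gives
  gamma(k) - sum_i phi_i gamma(k-i) = c_k,
  c_k = sigma^2 * sum_{j=k..q} theta_j psi_{j-k}   (c_k = 0 for k > q),
using gamma(-m) = gamma(m).
Pure AR (q = 0): c_0 = sigma^2 = 3, c_k = 0 for k >= 1.
Equations for k = 0 and k = 1 (AR order 1):
  gamma(0) = phi_1 gamma(1) + c_0
  gamma(1) = phi_1 gamma(0) + c_1
Substituting the second into the first: gamma(0) (1 - phi_1^2) = c_0 + phi_1 c_1, so
  gamma(0) = c_0 / (1 - phi_1^2) = 3 / (1 - (-0.447)^2) = 3 / 0.800191 = 3.749105.
  gamma(1) = phi_1 gamma(0) = (-0.447)(3.749105) = -1.67585.
Therefore gamma(1) = -1.6758 (to 4 decimal places).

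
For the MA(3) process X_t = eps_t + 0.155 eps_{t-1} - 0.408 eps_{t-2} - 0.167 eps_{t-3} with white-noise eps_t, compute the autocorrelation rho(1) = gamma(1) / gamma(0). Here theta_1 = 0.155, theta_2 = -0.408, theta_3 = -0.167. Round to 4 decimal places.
\rho(1) = 0.1312

For an MA(q) process with theta_0 = 1, the autocovariance is
  gamma(k) = sigma^2 * sum_{i=0..q-k} theta_i * theta_{i+k},
and rho(k) = gamma(k) / gamma(0). Sigma^2 cancels.
  numerator   = (1)*(0.155) + (0.155)*(-0.408) + (-0.408)*(-0.167) = 0.159896.
  denominator = (1)^2 + (0.155)^2 + (-0.408)^2 + (-0.167)^2 = 1.218378.
  rho(1) = 0.159896 / 1.218378 = 0.1312.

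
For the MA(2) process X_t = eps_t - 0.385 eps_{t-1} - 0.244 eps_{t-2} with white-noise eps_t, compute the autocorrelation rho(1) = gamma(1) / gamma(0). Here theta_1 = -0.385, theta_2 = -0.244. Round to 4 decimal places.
\rho(1) = -0.2410

For an MA(q) process with theta_0 = 1, the autocovariance is
  gamma(k) = sigma^2 * sum_{i=0..q-k} theta_i * theta_{i+k},
and rho(k) = gamma(k) / gamma(0). Sigma^2 cancels.
  numerator   = (1)*(-0.385) + (-0.385)*(-0.244) = -0.29106.
  denominator = (1)^2 + (-0.385)^2 + (-0.244)^2 = 1.207761.
  rho(1) = -0.29106 / 1.207761 = -0.2410.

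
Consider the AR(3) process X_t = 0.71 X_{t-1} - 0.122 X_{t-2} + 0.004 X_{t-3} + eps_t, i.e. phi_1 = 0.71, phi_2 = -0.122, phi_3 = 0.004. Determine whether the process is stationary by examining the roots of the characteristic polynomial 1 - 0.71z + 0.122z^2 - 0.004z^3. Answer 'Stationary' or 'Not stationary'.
\text{Stationary}

The AR(p) characteristic polynomial is P(z) = 1 - 0.71z + 0.122z^2 - 0.004z^3.
Stationarity requires all roots to lie outside the unit circle, i.e. |z| > 1 for every root.
Degree 3: look for a simple real root z0 first, then factor out (1 - z/z0) and solve the remaining quadratic.
Testing z0 = 5: P(5) = 1 + (-0.71)(5) + (0.122)(5)^2 + (-0.004)(5)^3
  = 1 + (-3.55) + (3.05) + (-0.5) = 0.  So z_0 = 5 is a root, |z_0| = 5.
Divide out the factor (1 - 0.2 z) = (1 - z/z0) (since 1/z0 = 0.2):
  P(z) = (1 - 0.2 z)(1 + (-0.51) z + (0.02) z^2)
  [check: z-coef -0.51 - (0.2) = -0.71; z^2-coef 0.02 - (0.2)(-0.51) = 0.122; z^3-coef -(0.2)(0.02) = -0.004.]
Remaining roots from the quadratic factor 1 + (-0.51) z + (0.02) z^2:
  Set 1 + (-0.51) z + (0.02) z^2 = 0, i.e. a z^2 + b z + c = 0 with a = 0.02, b = -0.51, c = 1.
  Discriminant D = b^2 - 4ac = (-0.51)^2 - 4*(0.02)*1 = 0.2601 - (0.08) = 0.1801.
  D >= 0, so the roots are real: z = (-b +/- sqrt(D)) / (2a) = (0.51 +/- 0.424382) / (0.04).
    z_1 = (0.51 + 0.424382) / (0.04) = 23.3595,   |z_1| = 23.3595.
    z_2 = (0.51 - 0.424382) / (0.04) = 2.1405,   |z_2| = 2.1405.
Moduli of all roots: 5.0000, 23.3595, 2.1405.
All moduli strictly greater than 1? Yes.
Verdict: Stationary.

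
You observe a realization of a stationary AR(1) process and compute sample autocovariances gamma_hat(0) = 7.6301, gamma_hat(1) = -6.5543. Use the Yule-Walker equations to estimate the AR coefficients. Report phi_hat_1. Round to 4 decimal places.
\hat\phi_{1} = -0.8590

The Yule-Walker equations for an AR(p) process read, in matrix form,
  Gamma_p phi = r_p,   with   (Gamma_p)_{ij} = gamma(|i - j|),
                       (r_p)_i = gamma(i),   i,j = 1..p.
Substitute the sample gammas (Toeplitz matrix and right-hand side of size 1):
  Gamma_p = [[7.6301]]
  r_p     = [-6.5543]
With p = 1 this is the single equation gamma(0) phi_1 = gamma(1):
  phi_hat_1 = gamma(1) / gamma(0) = -6.5543 / 7.6301 = -0.8590.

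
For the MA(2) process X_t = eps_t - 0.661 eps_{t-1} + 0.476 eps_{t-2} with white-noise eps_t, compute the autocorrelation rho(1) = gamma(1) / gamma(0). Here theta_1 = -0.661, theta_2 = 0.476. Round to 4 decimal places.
\rho(1) = -0.5865

For an MA(q) process with theta_0 = 1, the autocovariance is
  gamma(k) = sigma^2 * sum_{i=0..q-k} theta_i * theta_{i+k},
and rho(k) = gamma(k) / gamma(0). Sigma^2 cancels.
  numerator   = (1)*(-0.661) + (-0.661)*(0.476) = -0.975636.
  denominator = (1)^2 + (-0.661)^2 + (0.476)^2 = 1.663497.
  rho(1) = -0.975636 / 1.663497 = -0.5865.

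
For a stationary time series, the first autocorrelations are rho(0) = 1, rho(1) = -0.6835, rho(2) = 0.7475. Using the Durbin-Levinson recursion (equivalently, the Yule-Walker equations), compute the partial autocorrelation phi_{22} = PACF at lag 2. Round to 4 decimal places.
\phi_{22} = 0.5261

The PACF at lag k is phi_{kk}, the last component of the solution
to the Yule-Walker system G_k phi = r_k where
  (G_k)_{ij} = rho(|i - j|), (r_k)_i = rho(i), i,j = 1..k.
Equivalently, Durbin-Levinson gives phi_{kk} iteratively:
  phi_{11} = rho(1)
  phi_{kk} = [rho(k) - sum_{j=1..k-1} phi_{k-1,j} rho(k-j)]
            / [1 - sum_{j=1..k-1} phi_{k-1,j} rho(j)],
  phi_{k,j} = phi_{k-1,j} - phi_{kk} phi_{k-1,k-j},  j = 1..k-1.
Step k = 1:
  phi_11 = rho(1) = -0.6835.
Step k = 2:
  phi_22 = [rho(2) - phi_11 rho(1)] / [1 - phi_11 rho(1)] = [0.7475 - (-0.6835)(-0.6835)] / [1 - (-0.6835)(-0.6835)]
         = 0.28032775 / 0.53282775 = 0.5261.
Therefore phi_{22} = 0.5261.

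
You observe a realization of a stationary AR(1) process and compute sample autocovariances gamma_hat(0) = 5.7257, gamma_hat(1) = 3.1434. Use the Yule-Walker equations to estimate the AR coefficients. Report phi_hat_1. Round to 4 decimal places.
\hat\phi_{1} = 0.5490

The Yule-Walker equations for an AR(p) process read, in matrix form,
  Gamma_p phi = r_p,   with   (Gamma_p)_{ij} = gamma(|i - j|),
                       (r_p)_i = gamma(i),   i,j = 1..p.
Substitute the sample gammas (Toeplitz matrix and right-hand side of size 1):
  Gamma_p = [[5.7257]]
  r_p     = [3.1434]
With p = 1 this is the single equation gamma(0) phi_1 = gamma(1):
  phi_hat_1 = gamma(1) / gamma(0) = 3.1434 / 5.7257 = 0.5490.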